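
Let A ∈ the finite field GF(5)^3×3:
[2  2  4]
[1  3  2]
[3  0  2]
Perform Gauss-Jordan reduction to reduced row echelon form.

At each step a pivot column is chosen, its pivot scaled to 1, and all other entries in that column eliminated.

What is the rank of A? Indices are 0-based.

[1] R0 /= 2  ⇒  (1, 1, 2)
     R1 -= 1·R0  ⇒  (0, 2, 0)
     R2 -= 3·R0  ⇒  (0, 2, 1)
[2] R1 /= 2  ⇒  (0, 1, 0)
     R0 -= 1·R1  ⇒  (1, 0, 2)
     R2 -= 2·R1  ⇒  (0, 0, 1)
[3] R2 /= 1  ⇒  (0, 0, 1)
     R0 -= 2·R2  ⇒  (1, 0, 0)

rank = 3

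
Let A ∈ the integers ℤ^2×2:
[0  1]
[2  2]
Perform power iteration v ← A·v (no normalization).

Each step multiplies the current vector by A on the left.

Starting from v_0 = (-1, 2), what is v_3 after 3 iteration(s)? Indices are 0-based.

v_0 = (-1, 2).
v_1 = A·v_0 = (2, 2).
v_2 = A·v_1 = (2, 8).
v_3 = A·v_2 = (8, 20).

v_3 = (8, 20)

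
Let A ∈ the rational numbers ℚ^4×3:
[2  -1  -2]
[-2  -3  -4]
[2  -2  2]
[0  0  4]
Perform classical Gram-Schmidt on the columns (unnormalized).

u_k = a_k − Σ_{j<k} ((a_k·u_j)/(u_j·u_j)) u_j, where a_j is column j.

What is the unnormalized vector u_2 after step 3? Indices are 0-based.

Step 1: u_0 = a_0 = (2, -2, 2, 0).
Step 2: u_1 = a_1 − (0)·u_0 = (-1, -3, -2, 0).
Step 3: u_2 = a_2 − (2/3)·u_0 − (5/7)·u_1 = (-55/21, -11/21, 44/21, 4).

u_2 = (-55/21, -11/21, 44/21, 4)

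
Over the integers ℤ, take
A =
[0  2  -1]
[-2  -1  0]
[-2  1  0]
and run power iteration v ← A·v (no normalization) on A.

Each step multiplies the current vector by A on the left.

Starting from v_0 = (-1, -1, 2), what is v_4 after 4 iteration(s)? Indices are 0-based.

v_0 = (-1, -1, 2).
v_1 = A·v_0 = (-4, 3, 1).
v_2 = A·v_1 = (5, 5, 11).
v_3 = A·v_2 = (-1, -15, -5).
v_4 = A·v_3 = (-25, 17, -13).

v_4 = (-25, 17, -13)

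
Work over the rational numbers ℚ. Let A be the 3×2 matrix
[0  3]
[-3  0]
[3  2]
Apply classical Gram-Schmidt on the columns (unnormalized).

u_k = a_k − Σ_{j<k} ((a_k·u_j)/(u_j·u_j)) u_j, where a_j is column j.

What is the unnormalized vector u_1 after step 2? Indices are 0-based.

u_1 = (3, 1, 1)

Step 1: u_0 = a_0 = (0, -3, 3).
Step 2: u_1 = a_1 − (1/3)·u_0 = (3, 1, 1).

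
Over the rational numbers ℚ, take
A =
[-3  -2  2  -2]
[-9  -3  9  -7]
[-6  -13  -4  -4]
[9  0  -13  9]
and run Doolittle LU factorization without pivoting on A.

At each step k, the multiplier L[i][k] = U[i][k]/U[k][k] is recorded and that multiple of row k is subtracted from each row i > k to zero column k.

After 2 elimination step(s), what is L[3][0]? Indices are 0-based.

L[3][0] = -3

Step 1: pivot at (0,0) is -3.
  row1 ← row1 − (3)·row0  ⇒  L[1][0]=3, U row1=(0, 3, 3, -1)
  row2 ← row2 − (2)·row0  ⇒  L[2][0]=2, U row2=(0, -9, -8, 0)
  row3 ← row3 − (-3)·row0  ⇒  L[3][0]=-3, U row3=(0, -6, -7, 3)
Step 2: pivot at (1,1) is 3.
  row2 ← row2 − (-3)·row1  ⇒  L[2][1]=-3, U row2=(0, 0, 1, -3)
  row3 ← row3 − (-2)·row1  ⇒  L[3][1]=-2, U row3=(0, 0, -1, 1)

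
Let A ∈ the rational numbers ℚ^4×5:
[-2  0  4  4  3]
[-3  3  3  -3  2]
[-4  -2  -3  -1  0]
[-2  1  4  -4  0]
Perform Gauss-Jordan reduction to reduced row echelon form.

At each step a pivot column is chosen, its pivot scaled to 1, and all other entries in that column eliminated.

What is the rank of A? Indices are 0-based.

[1] R0 /= -2  ⇒  (1, 0, -2, -2, -3/2)
     R1 -= -3·R0  ⇒  (0, 3, -3, -9, -5/2)
     R2 -= -4·R0  ⇒  (0, -2, -11, -9, -6)
     R3 -= -2·R0  ⇒  (0, 1, 0, -8, -3)
[2] R1 /= 3  ⇒  (0, 1, -1, -3, -5/6)
     R2 -= -2·R1  ⇒  (0, 0, -13, -15, -23/3)
     R3 -= 1·R1  ⇒  (0, 0, 1, -5, -13/6)
[3] R2 /= -13  ⇒  (0, 0, 1, 15/13, 23/39)
     R0 -= -2·R2  ⇒  (1, 0, 0, 4/13, -25/78)
     R1 -= -1·R2  ⇒  (0, 1, 0, -24/13, -19/78)
     R3 -= 1·R2  ⇒  (0, 0, 0, -80/13, -215/78)
[4] R3 /= -80/13  ⇒  (0, 0, 0, 1, 43/96)
     R0 -= 4/13·R3  ⇒  (1, 0, 0, 0, -11/24)
     R1 -= -24/13·R3  ⇒  (0, 1, 0, 0, 7/12)
     R2 -= 15/13·R3  ⇒  (0, 0, 1, 0, 7/96)

rank = 4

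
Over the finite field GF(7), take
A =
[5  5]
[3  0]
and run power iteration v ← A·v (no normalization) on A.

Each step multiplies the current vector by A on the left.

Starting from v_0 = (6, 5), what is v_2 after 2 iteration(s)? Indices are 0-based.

v_0 = (6, 5).
v_1 = A·v_0 = (6, 4).
v_2 = A·v_1 = (1, 4).

v_2 = (1, 4)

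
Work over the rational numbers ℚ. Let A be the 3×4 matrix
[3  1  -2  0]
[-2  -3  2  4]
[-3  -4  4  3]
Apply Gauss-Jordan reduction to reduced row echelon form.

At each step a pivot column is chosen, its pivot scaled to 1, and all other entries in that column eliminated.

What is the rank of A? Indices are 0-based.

step 1: normalize row 0 (÷3) = (1, 1/3, -2/3, 0)
  row 1: subtract -2×row0 = (0, -7/3, 2/3, 4)
  row 2: subtract -3×row0 = (0, -3, 2, 3)
step 2: normalize row 1 (÷-7/3) = (0, 1, -2/7, -12/7)
  row 0: subtract 1/3×row1 = (1, 0, -4/7, 4/7)
  row 2: subtract -3×row1 = (0, 0, 8/7, -15/7)
step 3: normalize row 2 (÷8/7) = (0, 0, 1, -15/8)
  row 0: subtract -4/7×row2 = (1, 0, 0, -1/2)
  row 1: subtract -2/7×row2 = (0, 1, 0, -9/4)

rank = 3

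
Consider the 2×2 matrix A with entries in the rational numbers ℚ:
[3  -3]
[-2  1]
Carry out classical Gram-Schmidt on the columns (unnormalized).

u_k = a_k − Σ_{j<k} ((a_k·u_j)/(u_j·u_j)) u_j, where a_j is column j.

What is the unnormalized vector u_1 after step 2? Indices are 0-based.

u_1 = (-6/13, -9/13)

Step 1: u_0 = a_0 = (3, -2).
Step 2: u_1 = a_1 − (-11/13)·u_0 = (-6/13, -9/13).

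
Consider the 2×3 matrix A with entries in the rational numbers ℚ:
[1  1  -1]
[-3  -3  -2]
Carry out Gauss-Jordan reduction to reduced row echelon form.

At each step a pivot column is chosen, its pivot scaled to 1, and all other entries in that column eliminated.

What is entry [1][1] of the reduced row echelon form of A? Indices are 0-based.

M[1][1] = 0

step 1: normalize row 0 (÷1) = (1, 1, -1)
  row 1: subtract -3×row0 = (0, 0, -5)
skip col 1 (zero from row 1)
step 2: normalize row 1 (÷-5) = (0, 0, 1)
  row 0: subtract -1×row1 = (1, 1, 0)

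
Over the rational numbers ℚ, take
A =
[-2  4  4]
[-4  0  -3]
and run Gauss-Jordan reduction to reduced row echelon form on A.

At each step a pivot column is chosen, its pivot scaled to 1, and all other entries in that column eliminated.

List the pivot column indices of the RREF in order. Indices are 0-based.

step 1: normalize row 0 (÷-2) = (1, -2, -2)
  row 1: subtract -4×row0 = (0, -8, -11)
step 2: normalize row 1 (÷-8) = (0, 1, 11/8)
  row 0: subtract -2×row1 = (1, 0, 3/4)

pivot columns: 0, 1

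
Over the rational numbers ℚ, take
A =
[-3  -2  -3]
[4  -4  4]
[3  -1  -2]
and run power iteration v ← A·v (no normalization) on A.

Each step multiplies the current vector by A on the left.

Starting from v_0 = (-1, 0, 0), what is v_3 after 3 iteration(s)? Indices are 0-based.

v_3 = (-113, 44, -30)

v_0 = (-1, 0, 0).
v_1 = A·v_0 = (3, -4, -3).
v_2 = A·v_1 = (8, 16, 19).
v_3 = A·v_2 = (-113, 44, -30).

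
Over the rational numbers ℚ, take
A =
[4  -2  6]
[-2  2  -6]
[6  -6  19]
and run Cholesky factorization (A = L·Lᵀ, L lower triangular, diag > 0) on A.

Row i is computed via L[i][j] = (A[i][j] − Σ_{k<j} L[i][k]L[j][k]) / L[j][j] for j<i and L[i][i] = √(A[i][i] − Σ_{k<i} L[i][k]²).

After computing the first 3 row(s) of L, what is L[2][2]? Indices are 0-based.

L[2][2] = 1

Step 1: L[0][0] = √(4) = 2.
  L[1][0] = (-2) / L[0][0] = -1.
Step 2: L[1][1] = √(1) = 1.
  L[2][0] = (6) / L[0][0] = 3.
  L[2][1] = (-3) / L[1][1] = -3.
Step 3: L[2][2] = √(1) = 1.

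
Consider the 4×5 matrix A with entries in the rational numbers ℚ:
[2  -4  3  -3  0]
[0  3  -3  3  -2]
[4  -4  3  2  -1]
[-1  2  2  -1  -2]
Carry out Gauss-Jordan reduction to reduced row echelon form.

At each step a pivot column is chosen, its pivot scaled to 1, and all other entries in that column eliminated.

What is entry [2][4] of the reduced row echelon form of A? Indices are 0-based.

step 1: normalize row 0 (÷2) = (1, -2, 3/2, -3/2, 0)
  row 2: subtract 4×row0 = (0, 4, -3, 8, -1)
  row 3: subtract -1×row0 = (0, 0, 7/2, -5/2, -2)
step 2: normalize row 1 (÷3) = (0, 1, -1, 1, -2/3)
  row 0: subtract -2×row1 = (1, 0, -1/2, 1/2, -4/3)
  row 2: subtract 4×row1 = (0, 0, 1, 4, 5/3)
step 3: normalize row 2 (÷1) = (0, 0, 1, 4, 5/3)
  row 0: subtract -1/2×row2 = (1, 0, 0, 5/2, -1/2)
  row 1: subtract -1×row2 = (0, 1, 0, 5, 1)
  row 3: subtract 7/2×row2 = (0, 0, 0, -33/2, -47/6)
step 4: normalize row 3 (÷-33/2) = (0, 0, 0, 1, 47/99)
  row 0: subtract 5/2×row3 = (1, 0, 0, 0, -167/99)
  row 1: subtract 5×row3 = (0, 1, 0, 0, -136/99)
  row 2: subtract 4×row3 = (0, 0, 1, 0, -23/99)

M[2][4] = -23/99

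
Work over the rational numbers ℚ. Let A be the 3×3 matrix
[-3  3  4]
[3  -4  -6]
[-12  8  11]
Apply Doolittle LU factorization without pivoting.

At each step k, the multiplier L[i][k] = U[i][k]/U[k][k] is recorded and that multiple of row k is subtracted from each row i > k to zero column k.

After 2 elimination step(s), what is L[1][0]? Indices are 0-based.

Step 1: pivot at (0,0) is -3.
  row1 ← row1 − (-1)·row0  ⇒  L[1][0]=-1, U row1=(0, -1, -2)
  row2 ← row2 − (4)·row0  ⇒  L[2][0]=4, U row2=(0, -4, -5)
Step 2: pivot at (1,1) is -1.
  row2 ← row2 − (4)·row1  ⇒  L[2][1]=4, U row2=(0, 0, 3)

L[1][0] = -1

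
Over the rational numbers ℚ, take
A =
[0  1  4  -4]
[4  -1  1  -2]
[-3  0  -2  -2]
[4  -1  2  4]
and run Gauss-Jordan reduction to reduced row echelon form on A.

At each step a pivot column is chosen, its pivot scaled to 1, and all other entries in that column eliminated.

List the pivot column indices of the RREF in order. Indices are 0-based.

[1] R0 <-> R1
[1] R0 /= 4  ⇒  (1, -1/4, 1/4, -1/2)
     R2 -= -3·R0  ⇒  (0, -3/4, -5/4, -7/2)
     R3 -= 4·R0  ⇒  (0, 0, 1, 6)
[2] R1 /= 1  ⇒  (0, 1, 4, -4)
     R0 -= -1/4·R1  ⇒  (1, 0, 5/4, -3/2)
     R2 -= -3/4·R1  ⇒  (0, 0, 7/4, -13/2)
[3] R2 /= 7/4  ⇒  (0, 0, 1, -26/7)
     R0 -= 5/4·R2  ⇒  (1, 0, 0, 22/7)
     R1 -= 4·R2  ⇒  (0, 1, 0, 76/7)
     R3 -= 1·R2  ⇒  (0, 0, 0, 68/7)
[4] R3 /= 68/7  ⇒  (0, 0, 0, 1)
     R0 -= 22/7·R3  ⇒  (1, 0, 0, 0)
     R1 -= 76/7·R3  ⇒  (0, 1, 0, 0)
     R2 -= -26/7·R3  ⇒  (0, 0, 1, 0)

pivot columns: 0, 1, 2, 3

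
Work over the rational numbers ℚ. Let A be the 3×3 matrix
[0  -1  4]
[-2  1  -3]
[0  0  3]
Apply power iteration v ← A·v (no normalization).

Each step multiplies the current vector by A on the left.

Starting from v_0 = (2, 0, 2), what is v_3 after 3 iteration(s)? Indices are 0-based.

v_0 = (2, 0, 2).
v_1 = A·v_0 = (8, -10, 6).
v_2 = A·v_1 = (34, -44, 18).
v_3 = A·v_2 = (116, -166, 54).

v_3 = (116, -166, 54)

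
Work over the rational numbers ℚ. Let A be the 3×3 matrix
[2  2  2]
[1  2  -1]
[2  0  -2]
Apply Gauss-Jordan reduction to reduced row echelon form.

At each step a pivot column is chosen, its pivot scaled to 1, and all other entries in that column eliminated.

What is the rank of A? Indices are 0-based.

pivot(0,0)=2: scale R0 → (1, 1, 1)
  clear (1,0): R1 −= (1)R0 → (0, 1, -2)
  clear (2,0): R2 −= (2)R0 → (0, -2, -4)
pivot(1,1)=1: scale R1 → (0, 1, -2)
  clear (0,1): R0 −= (1)R1 → (1, 0, 3)
  clear (2,1): R2 −= (-2)R1 → (0, 0, -8)
pivot(2,2)=-8: scale R2 → (0, 0, 1)
  clear (0,2): R0 −= (3)R2 → (1, 0, 0)
  clear (1,2): R1 −= (-2)R2 → (0, 1, 0)

rank = 3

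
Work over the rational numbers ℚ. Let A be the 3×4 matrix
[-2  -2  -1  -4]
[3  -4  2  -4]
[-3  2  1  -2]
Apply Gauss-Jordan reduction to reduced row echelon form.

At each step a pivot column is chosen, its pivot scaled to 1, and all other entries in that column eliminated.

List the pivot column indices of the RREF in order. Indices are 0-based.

pivot(0,0)=-2: scale R0 → (1, 1, 1/2, 2)
  clear (1,0): R1 −= (3)R0 → (0, -7, 1/2, -10)
  clear (2,0): R2 −= (-3)R0 → (0, 5, 5/2, 4)
pivot(1,1)=-7: scale R1 → (0, 1, -1/14, 10/7)
  clear (0,1): R0 −= (1)R1 → (1, 0, 4/7, 4/7)
  clear (2,1): R2 −= (5)R1 → (0, 0, 20/7, -22/7)
pivot(2,2)=20/7: scale R2 → (0, 0, 1, -11/10)
  clear (0,2): R0 −= (4/7)R2 → (1, 0, 0, 6/5)
  clear (1,2): R1 −= (-1/14)R2 → (0, 1, 0, 27/20)

pivot columns: 0, 1, 2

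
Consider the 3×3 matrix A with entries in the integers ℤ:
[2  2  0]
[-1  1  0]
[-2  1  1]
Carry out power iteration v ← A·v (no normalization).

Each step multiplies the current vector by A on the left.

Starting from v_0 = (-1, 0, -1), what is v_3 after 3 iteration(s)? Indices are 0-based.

v_3 = (2, 5, 13)

v_0 = (-1, 0, -1).
v_1 = A·v_0 = (-2, 1, 1).
v_2 = A·v_1 = (-2, 3, 6).
v_3 = A·v_2 = (2, 5, 13).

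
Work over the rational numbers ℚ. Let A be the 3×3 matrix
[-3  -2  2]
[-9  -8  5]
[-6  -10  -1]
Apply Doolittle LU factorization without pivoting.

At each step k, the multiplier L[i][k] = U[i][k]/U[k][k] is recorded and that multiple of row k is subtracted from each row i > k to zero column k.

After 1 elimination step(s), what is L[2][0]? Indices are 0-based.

L[2][0] = 2

[col 0] pivot -3
  R1 -= 3*R0 → (0, -2, -1)  (L[1][0] := 3)
  R2 -= 2*R0 → (0, -6, -5)  (L[2][0] := 2)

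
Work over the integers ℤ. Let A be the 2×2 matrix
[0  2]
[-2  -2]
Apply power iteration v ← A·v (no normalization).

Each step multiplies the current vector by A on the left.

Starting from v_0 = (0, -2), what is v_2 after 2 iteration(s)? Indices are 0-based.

v_0 = (0, -2).
v_1 = A·v_0 = (-4, 4).
v_2 = A·v_1 = (8, 0).

v_2 = (8, 0)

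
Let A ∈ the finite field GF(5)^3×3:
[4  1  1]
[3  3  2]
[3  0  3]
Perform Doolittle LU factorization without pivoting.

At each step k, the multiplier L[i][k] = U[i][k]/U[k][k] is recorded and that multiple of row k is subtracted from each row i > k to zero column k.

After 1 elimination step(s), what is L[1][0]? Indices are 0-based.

[col 0] pivot 4
  R1 -= 2*R0 → (0, 1, 0)  (L[1][0] := 2)
  R2 -= 2*R0 → (0, 3, 1)  (L[2][0] := 2)

L[1][0] = 2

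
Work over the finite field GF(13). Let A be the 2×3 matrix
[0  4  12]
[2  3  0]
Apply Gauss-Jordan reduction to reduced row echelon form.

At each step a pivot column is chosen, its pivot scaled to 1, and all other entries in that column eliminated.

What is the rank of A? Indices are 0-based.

step 1: exchange rows 0,1
step 1: normalize row 0 (÷2) = (1, 8, 0)
step 2: normalize row 1 (÷4) = (0, 1, 3)
  row 0: subtract 8×row1 = (1, 0, 2)

rank = 2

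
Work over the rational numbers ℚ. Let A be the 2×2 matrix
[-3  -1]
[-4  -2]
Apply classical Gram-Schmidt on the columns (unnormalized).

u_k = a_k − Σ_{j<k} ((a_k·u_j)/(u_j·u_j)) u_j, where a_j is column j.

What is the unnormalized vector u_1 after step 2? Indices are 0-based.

u_1 = (8/25, -6/25)

Step 1: u_0 = a_0 = (-3, -4).
Step 2: u_1 = a_1 − (11/25)·u_0 = (8/25, -6/25).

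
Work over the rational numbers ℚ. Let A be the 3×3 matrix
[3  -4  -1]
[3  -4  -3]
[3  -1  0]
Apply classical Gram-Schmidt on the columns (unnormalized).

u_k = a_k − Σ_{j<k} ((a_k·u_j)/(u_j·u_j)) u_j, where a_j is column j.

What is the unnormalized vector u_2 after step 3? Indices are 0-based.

u_2 = (1, -1, 0)

Step 1: u_0 = a_0 = (3, 3, 3).
Step 2: u_1 = a_1 − (-1)·u_0 = (-1, -1, 2).
Step 3: u_2 = a_2 − (-4/9)·u_0 − (2/3)·u_1 = (1, -1, 0).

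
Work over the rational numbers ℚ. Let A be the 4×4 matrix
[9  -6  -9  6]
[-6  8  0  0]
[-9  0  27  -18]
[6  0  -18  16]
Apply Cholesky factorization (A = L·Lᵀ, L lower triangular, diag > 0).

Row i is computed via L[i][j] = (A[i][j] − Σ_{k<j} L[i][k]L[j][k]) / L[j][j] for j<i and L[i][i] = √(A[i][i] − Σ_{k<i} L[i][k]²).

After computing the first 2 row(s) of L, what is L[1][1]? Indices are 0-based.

L[1][1] = 2

Step 1: L[0][0] = √(9) = 3.
  L[1][0] = (-6) / L[0][0] = -2.
Step 2: L[1][1] = √(4) = 2.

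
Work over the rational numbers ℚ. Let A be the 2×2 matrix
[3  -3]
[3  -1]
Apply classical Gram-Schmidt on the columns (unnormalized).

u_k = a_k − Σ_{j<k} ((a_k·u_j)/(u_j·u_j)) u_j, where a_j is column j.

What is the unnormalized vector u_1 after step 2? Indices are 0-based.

Step 1: u_0 = a_0 = (3, 3).
Step 2: u_1 = a_1 − (-2/3)·u_0 = (-1, 1).

u_1 = (-1, 1)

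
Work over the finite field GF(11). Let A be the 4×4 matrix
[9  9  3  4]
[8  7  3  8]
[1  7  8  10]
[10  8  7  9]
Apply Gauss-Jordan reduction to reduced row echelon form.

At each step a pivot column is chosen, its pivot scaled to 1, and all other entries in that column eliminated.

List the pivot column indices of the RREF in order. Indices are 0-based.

pivot columns: 0, 1, 2, 3

pivot(0,0)=9: scale R0 → (1, 1, 4, 9)
  clear (1,0): R1 −= (8)R0 → (0, 10, 4, 2)
  clear (2,0): R2 −= (1)R0 → (0, 6, 4, 1)
  clear (3,0): R3 −= (10)R0 → (0, 9, 0, 7)
pivot(1,1)=10: scale R1 → (0, 1, 7, 9)
  clear (0,1): R0 −= (1)R1 → (1, 0, 8, 0)
  clear (2,1): R2 −= (6)R1 → (0, 0, 6, 2)
  clear (3,1): R3 −= (9)R1 → (0, 0, 3, 3)
pivot(2,2)=6: scale R2 → (0, 0, 1, 4)
  clear (0,2): R0 −= (8)R2 → (1, 0, 0, 1)
  clear (1,2): R1 −= (7)R2 → (0, 1, 0, 3)
  clear (3,2): R3 −= (3)R2 → (0, 0, 0, 2)
pivot(3,3)=2: scale R3 → (0, 0, 0, 1)
  clear (0,3): R0 −= (1)R3 → (1, 0, 0, 0)
  clear (1,3): R1 −= (3)R3 → (0, 1, 0, 0)
  clear (2,3): R2 −= (4)R3 → (0, 0, 1, 0)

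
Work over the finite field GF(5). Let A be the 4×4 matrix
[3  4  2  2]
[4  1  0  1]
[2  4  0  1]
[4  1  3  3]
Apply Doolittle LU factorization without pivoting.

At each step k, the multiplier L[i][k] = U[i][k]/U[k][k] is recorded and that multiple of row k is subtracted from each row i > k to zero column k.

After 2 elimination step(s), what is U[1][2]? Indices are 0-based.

U[1][2] = 4

[col 0] pivot 3
  R1 -= 3*R0 → (0, 4, 4, 0)  (L[1][0] := 3)
  R2 -= 4*R0 → (0, 3, 2, 3)  (L[2][0] := 4)
  R3 -= 3*R0 → (0, 4, 2, 2)  (L[3][0] := 3)
[col 1] pivot 4
  R2 -= 2*R1 → (0, 0, 4, 3)  (L[2][1] := 2)
  R3 -= 1*R1 → (0, 0, 3, 2)  (L[3][1] := 1)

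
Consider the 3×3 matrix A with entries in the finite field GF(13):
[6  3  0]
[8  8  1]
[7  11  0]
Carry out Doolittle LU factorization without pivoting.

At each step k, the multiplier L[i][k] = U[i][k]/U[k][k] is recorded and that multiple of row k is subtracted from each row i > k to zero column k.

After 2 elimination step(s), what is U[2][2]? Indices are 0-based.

U[2][2] = 3

k=0: U[0][0]=6
  eliminate (1,0): mult=10, new row 1: (0, 4, 1); set L[1][0]=10
  eliminate (2,0): mult=12, new row 2: (0, 1, 0); set L[2][0]=12
k=1: U[1][1]=4
  eliminate (2,1): mult=10, new row 2: (0, 0, 3); set L[2][1]=10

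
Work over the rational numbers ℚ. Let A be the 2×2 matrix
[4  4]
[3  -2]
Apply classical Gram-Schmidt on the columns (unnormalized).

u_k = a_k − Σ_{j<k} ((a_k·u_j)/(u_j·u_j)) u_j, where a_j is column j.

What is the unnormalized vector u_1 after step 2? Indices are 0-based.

Step 1: u_0 = a_0 = (4, 3).
Step 2: u_1 = a_1 − (2/5)·u_0 = (12/5, -16/5).

u_1 = (12/5, -16/5)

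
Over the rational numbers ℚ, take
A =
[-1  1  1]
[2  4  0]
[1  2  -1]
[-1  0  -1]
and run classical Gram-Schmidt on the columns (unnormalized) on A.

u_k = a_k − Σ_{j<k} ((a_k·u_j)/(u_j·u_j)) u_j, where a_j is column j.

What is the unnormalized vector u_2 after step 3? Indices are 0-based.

Step 1: u_0 = a_0 = (-1, 2, 1, -1).
Step 2: u_1 = a_1 − (9/7)·u_0 = (16/7, 10/7, 5/7, 9/7).
Step 3: u_2 = a_2 − (-1/7)·u_0 − (1/33)·u_1 = (26/33, 8/33, -29/33, -13/11).

u_2 = (26/33, 8/33, -29/33, -13/11)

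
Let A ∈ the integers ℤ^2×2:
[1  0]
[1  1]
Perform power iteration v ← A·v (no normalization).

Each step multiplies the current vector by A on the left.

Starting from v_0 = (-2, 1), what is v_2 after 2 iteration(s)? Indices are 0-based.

v_0 = (-2, 1).
v_1 = A·v_0 = (-2, -1).
v_2 = A·v_1 = (-2, -3).

v_2 = (-2, -3)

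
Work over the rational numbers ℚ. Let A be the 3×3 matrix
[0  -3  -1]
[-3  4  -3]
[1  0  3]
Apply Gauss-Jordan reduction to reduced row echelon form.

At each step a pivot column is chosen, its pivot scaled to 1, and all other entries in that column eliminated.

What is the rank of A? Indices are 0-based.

pivot(0,0): swap R0↔R1
pivot(0,0)=-3: scale R0 → (1, -4/3, 1)
  clear (2,0): R2 −= (1)R0 → (0, 4/3, 2)
pivot(1,1)=-3: scale R1 → (0, 1, 1/3)
  clear (0,1): R0 −= (-4/3)R1 → (1, 0, 13/9)
  clear (2,1): R2 −= (4/3)R1 → (0, 0, 14/9)
pivot(2,2)=14/9: scale R2 → (0, 0, 1)
  clear (0,2): R0 −= (13/9)R2 → (1, 0, 0)
  clear (1,2): R1 −= (1/3)R2 → (0, 1, 0)

rank = 3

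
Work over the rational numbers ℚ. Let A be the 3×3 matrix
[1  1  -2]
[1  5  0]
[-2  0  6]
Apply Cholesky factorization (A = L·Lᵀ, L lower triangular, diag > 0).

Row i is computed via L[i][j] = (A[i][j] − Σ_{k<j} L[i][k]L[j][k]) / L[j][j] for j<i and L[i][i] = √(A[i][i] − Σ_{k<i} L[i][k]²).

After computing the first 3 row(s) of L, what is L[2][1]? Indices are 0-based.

Step 1: L[0][0] = √(1) = 1.
  L[1][0] = (1) / L[0][0] = 1.
Step 2: L[1][1] = √(4) = 2.
  L[2][0] = (-2) / L[0][0] = -2.
  L[2][1] = (2) / L[1][1] = 1.
Step 3: L[2][2] = √(1) = 1.

L[2][1] = 1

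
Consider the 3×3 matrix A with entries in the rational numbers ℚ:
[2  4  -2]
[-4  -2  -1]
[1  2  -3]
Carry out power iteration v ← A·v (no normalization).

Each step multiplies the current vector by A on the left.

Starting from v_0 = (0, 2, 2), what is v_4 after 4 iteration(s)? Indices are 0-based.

v_0 = (0, 2, 2).
v_1 = A·v_0 = (4, -6, -2).
v_2 = A·v_1 = (-12, -2, -2).
v_3 = A·v_2 = (-28, 54, -10).
v_4 = A·v_3 = (180, 14, 110).

v_4 = (180, 14, 110)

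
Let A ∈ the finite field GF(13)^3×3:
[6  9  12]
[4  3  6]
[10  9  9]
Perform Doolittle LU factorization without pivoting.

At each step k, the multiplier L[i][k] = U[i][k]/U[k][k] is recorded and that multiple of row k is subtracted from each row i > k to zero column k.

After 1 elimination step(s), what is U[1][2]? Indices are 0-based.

U[1][2] = 11

k=0: U[0][0]=6
  eliminate (1,0): mult=5, new row 1: (0, 10, 11); set L[1][0]=5
  eliminate (2,0): mult=6, new row 2: (0, 7, 2); set L[2][0]=6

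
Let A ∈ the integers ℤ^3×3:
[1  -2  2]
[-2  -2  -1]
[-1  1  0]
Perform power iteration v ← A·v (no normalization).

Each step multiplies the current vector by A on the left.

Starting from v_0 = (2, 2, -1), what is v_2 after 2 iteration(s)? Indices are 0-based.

v_0 = (2, 2, -1).
v_1 = A·v_0 = (-4, -7, 0).
v_2 = A·v_1 = (10, 22, -3).

v_2 = (10, 22, -3)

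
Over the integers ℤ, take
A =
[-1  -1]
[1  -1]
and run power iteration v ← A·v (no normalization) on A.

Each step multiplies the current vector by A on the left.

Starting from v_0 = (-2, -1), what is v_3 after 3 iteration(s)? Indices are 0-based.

v_3 = (-2, -6)

v_0 = (-2, -1).
v_1 = A·v_0 = (3, -1).
v_2 = A·v_1 = (-2, 4).
v_3 = A·v_2 = (-2, -6).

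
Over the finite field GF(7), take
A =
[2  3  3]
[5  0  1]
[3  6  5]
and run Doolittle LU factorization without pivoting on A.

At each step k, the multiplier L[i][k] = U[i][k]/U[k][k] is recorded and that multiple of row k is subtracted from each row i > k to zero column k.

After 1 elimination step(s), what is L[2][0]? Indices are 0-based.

Step 1: pivot at (0,0) is 2.
  row1 ← row1 − (6)·row0  ⇒  L[1][0]=6, U row1=(0, 3, 4)
  row2 ← row2 − (5)·row0  ⇒  L[2][0]=5, U row2=(0, 5, 4)

L[2][0] = 5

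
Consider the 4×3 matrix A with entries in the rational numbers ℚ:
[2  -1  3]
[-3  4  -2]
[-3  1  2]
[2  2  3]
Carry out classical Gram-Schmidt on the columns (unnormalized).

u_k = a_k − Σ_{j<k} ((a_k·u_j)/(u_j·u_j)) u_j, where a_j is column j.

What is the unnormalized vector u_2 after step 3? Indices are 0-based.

Step 1: u_0 = a_0 = (2, -3, -3, 2).
Step 2: u_1 = a_1 − (-1/2)·u_0 = (0, 5/2, -1/2, 3).
Step 3: u_2 = a_2 − (6/13)·u_0 − (6/31)·u_1 = (27/13, -443/403, 1403/403, 603/403).

u_2 = (27/13, -443/403, 1403/403, 603/403)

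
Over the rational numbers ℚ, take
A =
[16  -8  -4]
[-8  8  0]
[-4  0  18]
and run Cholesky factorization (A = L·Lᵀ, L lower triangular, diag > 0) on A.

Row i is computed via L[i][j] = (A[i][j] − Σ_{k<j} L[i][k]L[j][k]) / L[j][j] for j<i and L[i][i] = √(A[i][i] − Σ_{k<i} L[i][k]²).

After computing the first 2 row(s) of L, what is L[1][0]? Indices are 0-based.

L[1][0] = -2

Step 1: L[0][0] = √(16) = 4.
  L[1][0] = (-8) / L[0][0] = -2.
Step 2: L[1][1] = √(4) = 2.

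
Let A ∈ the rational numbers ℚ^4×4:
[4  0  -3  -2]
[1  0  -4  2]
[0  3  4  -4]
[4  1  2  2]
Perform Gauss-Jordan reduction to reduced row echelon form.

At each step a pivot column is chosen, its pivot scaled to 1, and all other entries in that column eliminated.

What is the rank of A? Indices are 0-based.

rank = 4

step 1: normalize row 0 (÷4) = (1, 0, -3/4, -1/2)
  row 1: subtract 1×row0 = (0, 0, -13/4, 5/2)
  row 3: subtract 4×row0 = (0, 1, 5, 4)
step 2: exchange rows 1,2
step 2: normalize row 1 (÷3) = (0, 1, 4/3, -4/3)
  row 3: subtract 1×row1 = (0, 0, 11/3, 16/3)
step 3: normalize row 2 (÷-13/4) = (0, 0, 1, -10/13)
  row 0: subtract -3/4×row2 = (1, 0, 0, -14/13)
  row 1: subtract 4/3×row2 = (0, 1, 0, -4/13)
  row 3: subtract 11/3×row2 = (0, 0, 0, 106/13)
step 4: normalize row 3 (÷106/13) = (0, 0, 0, 1)
  row 0: subtract -14/13×row3 = (1, 0, 0, 0)
  row 1: subtract -4/13×row3 = (0, 1, 0, 0)
  row 2: subtract -10/13×row3 = (0, 0, 1, 0)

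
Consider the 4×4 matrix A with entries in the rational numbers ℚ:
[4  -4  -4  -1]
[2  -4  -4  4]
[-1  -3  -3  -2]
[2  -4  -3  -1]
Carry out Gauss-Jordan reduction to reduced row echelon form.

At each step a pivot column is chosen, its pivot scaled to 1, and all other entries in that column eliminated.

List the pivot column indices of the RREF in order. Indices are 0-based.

pivot columns: 0, 1, 2, 3

pivot(0,0)=4: scale R0 → (1, -1, -1, -1/4)
  clear (1,0): R1 −= (2)R0 → (0, -2, -2, 9/2)
  clear (2,0): R2 −= (-1)R0 → (0, -4, -4, -9/4)
  clear (3,0): R3 −= (2)R0 → (0, -2, -1, -1/2)
pivot(1,1)=-2: scale R1 → (0, 1, 1, -9/4)
  clear (0,1): R0 −= (-1)R1 → (1, 0, 0, -5/2)
  clear (2,1): R2 −= (-4)R1 → (0, 0, 0, -45/4)
  clear (3,1): R3 −= (-2)R1 → (0, 0, 1, -5)
pivot(2,2): swap R2↔R3
pivot(2,2)=1: scale R2 → (0, 0, 1, -5)
  clear (1,2): R1 −= (1)R2 → (0, 1, 0, 11/4)
pivot(3,3)=-45/4: scale R3 → (0, 0, 0, 1)
  clear (0,3): R0 −= (-5/2)R3 → (1, 0, 0, 0)
  clear (1,3): R1 −= (11/4)R3 → (0, 1, 0, 0)
  clear (2,3): R2 −= (-5)R3 → (0, 0, 1, 0)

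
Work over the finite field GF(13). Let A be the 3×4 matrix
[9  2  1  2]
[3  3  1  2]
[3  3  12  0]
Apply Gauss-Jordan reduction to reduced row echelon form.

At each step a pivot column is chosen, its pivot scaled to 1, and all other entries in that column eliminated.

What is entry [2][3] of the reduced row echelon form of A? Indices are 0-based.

M[2][3] = 1

pivot(0,0)=9: scale R0 → (1, 6, 3, 6)
  clear (1,0): R1 −= (3)R0 → (0, 11, 5, 10)
  clear (2,0): R2 −= (3)R0 → (0, 11, 3, 8)
pivot(1,1)=11: scale R1 → (0, 1, 4, 8)
  clear (0,1): R0 −= (6)R1 → (1, 0, 5, 10)
  clear (2,1): R2 −= (11)R1 → (0, 0, 11, 11)
pivot(2,2)=11: scale R2 → (0, 0, 1, 1)
  clear (0,2): R0 −= (5)R2 → (1, 0, 0, 5)
  clear (1,2): R1 −= (4)R2 → (0, 1, 0, 4)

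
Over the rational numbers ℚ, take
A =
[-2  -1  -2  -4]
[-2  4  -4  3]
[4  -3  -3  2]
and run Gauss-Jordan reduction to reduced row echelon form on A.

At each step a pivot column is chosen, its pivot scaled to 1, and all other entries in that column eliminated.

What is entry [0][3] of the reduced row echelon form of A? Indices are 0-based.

pivot(0,0)=-2: scale R0 → (1, 1/2, 1, 2)
  clear (1,0): R1 −= (-2)R0 → (0, 5, -2, 7)
  clear (2,0): R2 −= (4)R0 → (0, -5, -7, -6)
pivot(1,1)=5: scale R1 → (0, 1, -2/5, 7/5)
  clear (0,1): R0 −= (1/2)R1 → (1, 0, 6/5, 13/10)
  clear (2,1): R2 −= (-5)R1 → (0, 0, -9, 1)
pivot(2,2)=-9: scale R2 → (0, 0, 1, -1/9)
  clear (0,2): R0 −= (6/5)R2 → (1, 0, 0, 43/30)
  clear (1,2): R1 −= (-2/5)R2 → (0, 1, 0, 61/45)

M[0][3] = 43/30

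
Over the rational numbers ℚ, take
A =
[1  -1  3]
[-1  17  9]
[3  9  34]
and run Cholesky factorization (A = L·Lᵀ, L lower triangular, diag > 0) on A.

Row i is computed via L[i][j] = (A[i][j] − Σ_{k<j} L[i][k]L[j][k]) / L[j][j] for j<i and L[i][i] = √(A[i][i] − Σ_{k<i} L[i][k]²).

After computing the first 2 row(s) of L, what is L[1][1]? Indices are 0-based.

Step 1: L[0][0] = √(1) = 1.
  L[1][0] = (-1) / L[0][0] = -1.
Step 2: L[1][1] = √(16) = 4.

L[1][1] = 4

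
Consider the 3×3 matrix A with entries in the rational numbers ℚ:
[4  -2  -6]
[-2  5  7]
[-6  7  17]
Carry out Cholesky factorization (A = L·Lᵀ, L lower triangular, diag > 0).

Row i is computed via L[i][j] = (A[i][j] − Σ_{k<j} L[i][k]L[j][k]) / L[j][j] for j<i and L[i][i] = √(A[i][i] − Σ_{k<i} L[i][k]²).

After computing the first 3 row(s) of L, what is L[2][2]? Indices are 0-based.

Step 1: L[0][0] = √(4) = 2.
  L[1][0] = (-2) / L[0][0] = -1.
Step 2: L[1][1] = √(4) = 2.
  L[2][0] = (-6) / L[0][0] = -3.
  L[2][1] = (4) / L[1][1] = 2.
Step 3: L[2][2] = √(4) = 2.

L[2][2] = 2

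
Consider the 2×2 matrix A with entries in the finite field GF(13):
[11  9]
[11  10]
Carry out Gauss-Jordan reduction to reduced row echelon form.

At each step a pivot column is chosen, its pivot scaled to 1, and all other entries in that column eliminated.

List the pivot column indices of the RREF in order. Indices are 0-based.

pivot columns: 0, 1

step 1: normalize row 0 (÷11) = (1, 2)
  row 1: subtract 11×row0 = (0, 1)
step 2: normalize row 1 (÷1) = (0, 1)
  row 0: subtract 2×row1 = (1, 0)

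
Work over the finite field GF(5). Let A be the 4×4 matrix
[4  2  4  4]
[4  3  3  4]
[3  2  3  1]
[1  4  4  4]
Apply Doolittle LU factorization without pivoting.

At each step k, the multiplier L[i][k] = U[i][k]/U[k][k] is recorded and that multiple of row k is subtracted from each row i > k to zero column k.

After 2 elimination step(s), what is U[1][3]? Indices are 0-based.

U[1][3] = 0

Step 1: pivot at (0,0) is 4.
  row1 ← row1 − (1)·row0  ⇒  L[1][0]=1, U row1=(0, 1, 4, 0)
  row2 ← row2 − (2)·row0  ⇒  L[2][0]=2, U row2=(0, 3, 0, 3)
  row3 ← row3 − (4)·row0  ⇒  L[3][0]=4, U row3=(0, 1, 3, 3)
Step 2: pivot at (1,1) is 1.
  row2 ← row2 − (3)·row1  ⇒  L[2][1]=3, U row2=(0, 0, 3, 3)
  row3 ← row3 − (1)·row1  ⇒  L[3][1]=1, U row3=(0, 0, 4, 3)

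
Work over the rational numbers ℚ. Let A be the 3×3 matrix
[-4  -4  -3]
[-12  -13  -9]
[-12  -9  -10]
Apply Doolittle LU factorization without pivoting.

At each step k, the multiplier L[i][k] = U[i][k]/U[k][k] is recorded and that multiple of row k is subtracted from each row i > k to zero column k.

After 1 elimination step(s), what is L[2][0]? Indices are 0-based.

L[2][0] = 3

[col 0] pivot -4
  R1 -= 3*R0 → (0, -1, 0)  (L[1][0] := 3)
  R2 -= 3*R0 → (0, 3, -1)  (L[2][0] := 3)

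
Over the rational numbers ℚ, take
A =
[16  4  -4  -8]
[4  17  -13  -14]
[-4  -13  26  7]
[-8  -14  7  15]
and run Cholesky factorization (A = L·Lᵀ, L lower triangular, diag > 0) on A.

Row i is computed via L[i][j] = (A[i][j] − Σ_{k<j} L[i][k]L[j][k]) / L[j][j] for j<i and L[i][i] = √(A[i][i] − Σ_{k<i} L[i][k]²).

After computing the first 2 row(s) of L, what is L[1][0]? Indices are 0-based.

L[1][0] = 1

Step 1: L[0][0] = √(16) = 4.
  L[1][0] = (4) / L[0][0] = 1.
Step 2: L[1][1] = √(16) = 4.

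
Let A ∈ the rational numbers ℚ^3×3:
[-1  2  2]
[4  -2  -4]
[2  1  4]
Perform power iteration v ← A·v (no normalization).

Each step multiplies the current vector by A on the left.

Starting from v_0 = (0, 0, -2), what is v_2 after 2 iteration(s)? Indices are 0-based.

v_2 = (4, 0, -32)

v_0 = (0, 0, -2).
v_1 = A·v_0 = (-4, 8, -8).
v_2 = A·v_1 = (4, 0, -32).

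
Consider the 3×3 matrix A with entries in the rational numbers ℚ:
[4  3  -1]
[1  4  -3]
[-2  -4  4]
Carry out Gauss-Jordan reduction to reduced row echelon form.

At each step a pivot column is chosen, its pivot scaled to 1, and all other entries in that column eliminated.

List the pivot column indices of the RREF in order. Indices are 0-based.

pivot columns: 0, 1, 2

[1] R0 /= 4  ⇒  (1, 3/4, -1/4)
     R1 -= 1·R0  ⇒  (0, 13/4, -11/4)
     R2 -= -2·R0  ⇒  (0, -5/2, 7/2)
[2] R1 /= 13/4  ⇒  (0, 1, -11/13)
     R0 -= 3/4·R1  ⇒  (1, 0, 5/13)
     R2 -= -5/2·R1  ⇒  (0, 0, 18/13)
[3] R2 /= 18/13  ⇒  (0, 0, 1)
     R0 -= 5/13·R2  ⇒  (1, 0, 0)
     R1 -= -11/13·R2  ⇒  (0, 1, 0)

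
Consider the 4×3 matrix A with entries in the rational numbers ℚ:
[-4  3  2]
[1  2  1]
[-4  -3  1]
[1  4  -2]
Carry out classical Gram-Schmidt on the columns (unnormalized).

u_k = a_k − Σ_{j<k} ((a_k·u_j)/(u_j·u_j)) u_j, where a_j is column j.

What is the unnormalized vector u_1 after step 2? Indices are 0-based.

u_1 = (63/17, 31/17, -39/17, 65/17)

Step 1: u_0 = a_0 = (-4, 1, -4, 1).
Step 2: u_1 = a_1 − (3/17)·u_0 = (63/17, 31/17, -39/17, 65/17).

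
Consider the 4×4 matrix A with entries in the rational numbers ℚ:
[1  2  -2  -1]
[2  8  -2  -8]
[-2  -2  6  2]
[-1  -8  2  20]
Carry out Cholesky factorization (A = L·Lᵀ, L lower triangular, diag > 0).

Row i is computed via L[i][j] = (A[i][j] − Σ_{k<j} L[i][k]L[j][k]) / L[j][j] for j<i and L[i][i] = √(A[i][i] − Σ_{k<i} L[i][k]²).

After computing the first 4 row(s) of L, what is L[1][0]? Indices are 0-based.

Step 1: L[0][0] = √(1) = 1.
  L[1][0] = (2) / L[0][0] = 2.
Step 2: L[1][1] = √(4) = 2.
  L[2][0] = (-2) / L[0][0] = -2.
  L[2][1] = (2) / L[1][1] = 1.
Step 3: L[2][2] = √(1) = 1.
  L[3][0] = (-1) / L[0][0] = -1.
  L[3][1] = (-6) / L[1][1] = -3.
  L[3][2] = (3) / L[2][2] = 3.
Step 4: L[3][3] = √(1) = 1.

L[1][0] = 2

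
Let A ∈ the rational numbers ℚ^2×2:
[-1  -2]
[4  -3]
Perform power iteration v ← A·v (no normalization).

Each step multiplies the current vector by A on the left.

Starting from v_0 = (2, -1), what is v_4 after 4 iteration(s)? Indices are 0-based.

v_0 = (2, -1).
v_1 = A·v_0 = (0, 11).
v_2 = A·v_1 = (-22, -33).
v_3 = A·v_2 = (88, 11).
v_4 = A·v_3 = (-110, 319).

v_4 = (-110, 319)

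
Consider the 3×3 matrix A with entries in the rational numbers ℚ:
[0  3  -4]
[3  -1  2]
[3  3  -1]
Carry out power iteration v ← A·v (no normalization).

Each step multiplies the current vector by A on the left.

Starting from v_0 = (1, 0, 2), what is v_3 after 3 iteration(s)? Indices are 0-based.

v_3 = (-71, 72, -32)

v_0 = (1, 0, 2).
v_1 = A·v_0 = (-8, 7, 1).
v_2 = A·v_1 = (17, -29, -4).
v_3 = A·v_2 = (-71, 72, -32).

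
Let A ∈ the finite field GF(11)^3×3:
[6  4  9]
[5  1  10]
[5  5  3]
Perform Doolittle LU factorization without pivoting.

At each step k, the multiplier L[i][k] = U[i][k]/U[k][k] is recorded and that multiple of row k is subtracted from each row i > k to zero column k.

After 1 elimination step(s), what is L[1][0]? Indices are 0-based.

L[1][0] = 10

[col 0] pivot 6
  R1 -= 10*R0 → (0, 5, 8)  (L[1][0] := 10)
  R2 -= 10*R0 → (0, 9, 1)  (L[2][0] := 10)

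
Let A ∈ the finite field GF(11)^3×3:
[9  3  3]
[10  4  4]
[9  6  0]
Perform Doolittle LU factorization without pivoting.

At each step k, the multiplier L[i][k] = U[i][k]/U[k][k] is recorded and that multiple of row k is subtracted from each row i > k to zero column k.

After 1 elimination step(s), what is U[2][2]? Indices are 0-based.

U[2][2] = 8

[col 0] pivot 9
  R1 -= 6*R0 → (0, 8, 8)  (L[1][0] := 6)
  R2 -= 1*R0 → (0, 3, 8)  (L[2][0] := 1)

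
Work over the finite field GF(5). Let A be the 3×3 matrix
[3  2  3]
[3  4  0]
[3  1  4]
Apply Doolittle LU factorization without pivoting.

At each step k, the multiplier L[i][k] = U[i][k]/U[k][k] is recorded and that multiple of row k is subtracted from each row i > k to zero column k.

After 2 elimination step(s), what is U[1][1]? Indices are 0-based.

U[1][1] = 2

[col 0] pivot 3
  R1 -= 1*R0 → (0, 2, 2)  (L[1][0] := 1)
  R2 -= 1*R0 → (0, 4, 1)  (L[2][0] := 1)
[col 1] pivot 2
  R2 -= 2*R1 → (0, 0, 2)  (L[2][1] := 2)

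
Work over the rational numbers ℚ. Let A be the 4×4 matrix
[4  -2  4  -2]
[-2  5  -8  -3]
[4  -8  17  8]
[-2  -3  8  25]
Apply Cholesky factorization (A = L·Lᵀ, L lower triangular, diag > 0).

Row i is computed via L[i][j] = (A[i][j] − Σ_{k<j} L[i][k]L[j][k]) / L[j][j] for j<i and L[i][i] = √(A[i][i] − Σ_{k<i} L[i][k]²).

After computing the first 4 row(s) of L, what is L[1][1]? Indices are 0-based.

Step 1: L[0][0] = √(4) = 2.
  L[1][0] = (-2) / L[0][0] = -1.
Step 2: L[1][1] = √(4) = 2.
  L[2][0] = (4) / L[0][0] = 2.
  L[2][1] = (-6) / L[1][1] = -3.
Step 3: L[2][2] = √(4) = 2.
  L[3][0] = (-2) / L[0][0] = -1.
  L[3][1] = (-4) / L[1][1] = -2.
  L[3][2] = (4) / L[2][2] = 2.
Step 4: L[3][3] = √(16) = 4.

L[1][1] = 2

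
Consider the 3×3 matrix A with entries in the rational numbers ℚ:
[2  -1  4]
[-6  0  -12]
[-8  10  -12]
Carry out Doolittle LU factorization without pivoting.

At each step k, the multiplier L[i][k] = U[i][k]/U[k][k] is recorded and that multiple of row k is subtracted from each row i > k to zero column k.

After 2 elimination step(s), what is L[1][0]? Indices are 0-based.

L[1][0] = -3

Step 1: pivot at (0,0) is 2.
  row1 ← row1 − (-3)·row0  ⇒  L[1][0]=-3, U row1=(0, -3, 0)
  row2 ← row2 − (-4)·row0  ⇒  L[2][0]=-4, U row2=(0, 6, 4)
Step 2: pivot at (1,1) is -3.
  row2 ← row2 − (-2)·row1  ⇒  L[2][1]=-2, U row2=(0, 0, 4)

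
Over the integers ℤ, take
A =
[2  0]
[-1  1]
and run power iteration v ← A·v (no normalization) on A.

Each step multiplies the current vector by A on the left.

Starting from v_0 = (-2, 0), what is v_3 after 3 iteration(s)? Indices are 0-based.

v_3 = (-16, 14)

v_0 = (-2, 0).
v_1 = A·v_0 = (-4, 2).
v_2 = A·v_1 = (-8, 6).
v_3 = A·v_2 = (-16, 14).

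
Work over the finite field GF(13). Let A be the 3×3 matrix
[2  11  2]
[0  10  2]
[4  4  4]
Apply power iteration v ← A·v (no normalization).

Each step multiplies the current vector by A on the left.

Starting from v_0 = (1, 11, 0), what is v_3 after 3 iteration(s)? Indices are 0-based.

v_3 = (9, 12, 5)

v_0 = (1, 11, 0).
v_1 = A·v_0 = (6, 6, 9).
v_2 = A·v_1 = (5, 0, 6).
v_3 = A·v_2 = (9, 12, 5).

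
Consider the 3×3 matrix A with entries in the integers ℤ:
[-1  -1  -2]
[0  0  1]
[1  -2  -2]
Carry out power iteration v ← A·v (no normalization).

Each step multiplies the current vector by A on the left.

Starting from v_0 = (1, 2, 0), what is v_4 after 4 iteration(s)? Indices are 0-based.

v_4 = (-9, 9, -36)

v_0 = (1, 2, 0).
v_1 = A·v_0 = (-3, 0, -3).
v_2 = A·v_1 = (9, -3, 3).
v_3 = A·v_2 = (-12, 3, 9).
v_4 = A·v_3 = (-9, 9, -36).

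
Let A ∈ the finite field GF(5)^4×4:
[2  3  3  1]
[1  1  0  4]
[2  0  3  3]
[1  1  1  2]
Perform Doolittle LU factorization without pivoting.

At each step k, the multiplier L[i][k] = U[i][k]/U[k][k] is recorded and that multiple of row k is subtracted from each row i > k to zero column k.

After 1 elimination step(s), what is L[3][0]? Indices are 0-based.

L[3][0] = 3

[col 0] pivot 2
  R1 -= 3*R0 → (0, 2, 1, 1)  (L[1][0] := 3)
  R2 -= 1*R0 → (0, 2, 0, 2)  (L[2][0] := 1)
  R3 -= 3*R0 → (0, 2, 2, 4)  (L[3][0] := 3)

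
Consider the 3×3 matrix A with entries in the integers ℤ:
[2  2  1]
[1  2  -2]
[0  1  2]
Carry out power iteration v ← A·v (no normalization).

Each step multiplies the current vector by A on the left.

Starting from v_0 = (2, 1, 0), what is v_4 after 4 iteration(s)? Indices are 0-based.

v_0 = (2, 1, 0).
v_1 = A·v_0 = (6, 4, 1).
v_2 = A·v_1 = (21, 12, 6).
v_3 = A·v_2 = (72, 33, 24).
v_4 = A·v_3 = (234, 90, 81).

v_4 = (234, 90, 81)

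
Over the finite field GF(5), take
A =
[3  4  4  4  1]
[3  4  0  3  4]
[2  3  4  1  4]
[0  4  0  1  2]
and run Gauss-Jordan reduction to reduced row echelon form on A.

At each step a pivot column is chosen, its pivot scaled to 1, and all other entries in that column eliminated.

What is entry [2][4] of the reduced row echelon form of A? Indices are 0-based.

[1] R0 /= 3  ⇒  (1, 3, 3, 3, 2)
     R1 -= 3·R0  ⇒  (0, 0, 1, 4, 3)
     R2 -= 2·R0  ⇒  (0, 2, 3, 0, 0)
[2] R1 <-> R2
[2] R1 /= 2  ⇒  (0, 1, 4, 0, 0)
     R0 -= 3·R1  ⇒  (1, 0, 1, 3, 2)
     R3 -= 4·R1  ⇒  (0, 0, 4, 1, 2)
[3] R2 /= 1  ⇒  (0, 0, 1, 4, 3)
     R0 -= 1·R2  ⇒  (1, 0, 0, 4, 4)
     R1 -= 4·R2  ⇒  (0, 1, 0, 4, 3)
     R3 -= 4·R2  ⇒  (0, 0, 0, 0, 0)
column 3 empty below row 3
column 4 empty below row 3

M[2][4] = 3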